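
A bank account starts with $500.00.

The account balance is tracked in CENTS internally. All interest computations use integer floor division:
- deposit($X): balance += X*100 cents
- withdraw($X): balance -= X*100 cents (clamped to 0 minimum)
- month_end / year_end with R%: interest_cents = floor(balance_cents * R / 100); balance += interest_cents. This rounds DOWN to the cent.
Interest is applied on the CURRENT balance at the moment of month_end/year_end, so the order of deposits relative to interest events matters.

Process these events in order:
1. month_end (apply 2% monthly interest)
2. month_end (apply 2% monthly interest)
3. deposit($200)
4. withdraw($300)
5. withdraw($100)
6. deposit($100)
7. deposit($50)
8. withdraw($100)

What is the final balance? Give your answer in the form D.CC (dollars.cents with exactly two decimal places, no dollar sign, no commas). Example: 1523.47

Answer: 370.20

Derivation:
After 1 (month_end (apply 2% monthly interest)): balance=$510.00 total_interest=$10.00
After 2 (month_end (apply 2% monthly interest)): balance=$520.20 total_interest=$20.20
After 3 (deposit($200)): balance=$720.20 total_interest=$20.20
After 4 (withdraw($300)): balance=$420.20 total_interest=$20.20
After 5 (withdraw($100)): balance=$320.20 total_interest=$20.20
After 6 (deposit($100)): balance=$420.20 total_interest=$20.20
After 7 (deposit($50)): balance=$470.20 total_interest=$20.20
After 8 (withdraw($100)): balance=$370.20 total_interest=$20.20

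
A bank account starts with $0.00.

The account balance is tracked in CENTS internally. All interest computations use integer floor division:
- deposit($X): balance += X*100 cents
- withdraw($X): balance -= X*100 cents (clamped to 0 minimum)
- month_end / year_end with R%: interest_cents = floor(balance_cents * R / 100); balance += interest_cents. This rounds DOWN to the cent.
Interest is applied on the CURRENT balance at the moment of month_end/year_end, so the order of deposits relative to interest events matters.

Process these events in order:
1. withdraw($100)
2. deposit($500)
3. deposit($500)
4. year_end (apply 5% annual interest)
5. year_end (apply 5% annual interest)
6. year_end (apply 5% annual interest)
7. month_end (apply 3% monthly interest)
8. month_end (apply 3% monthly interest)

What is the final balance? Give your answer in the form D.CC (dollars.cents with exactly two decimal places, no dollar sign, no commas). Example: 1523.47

Answer: 1228.11

Derivation:
After 1 (withdraw($100)): balance=$0.00 total_interest=$0.00
After 2 (deposit($500)): balance=$500.00 total_interest=$0.00
After 3 (deposit($500)): balance=$1000.00 total_interest=$0.00
After 4 (year_end (apply 5% annual interest)): balance=$1050.00 total_interest=$50.00
After 5 (year_end (apply 5% annual interest)): balance=$1102.50 total_interest=$102.50
After 6 (year_end (apply 5% annual interest)): balance=$1157.62 total_interest=$157.62
After 7 (month_end (apply 3% monthly interest)): balance=$1192.34 total_interest=$192.34
After 8 (month_end (apply 3% monthly interest)): balance=$1228.11 total_interest=$228.11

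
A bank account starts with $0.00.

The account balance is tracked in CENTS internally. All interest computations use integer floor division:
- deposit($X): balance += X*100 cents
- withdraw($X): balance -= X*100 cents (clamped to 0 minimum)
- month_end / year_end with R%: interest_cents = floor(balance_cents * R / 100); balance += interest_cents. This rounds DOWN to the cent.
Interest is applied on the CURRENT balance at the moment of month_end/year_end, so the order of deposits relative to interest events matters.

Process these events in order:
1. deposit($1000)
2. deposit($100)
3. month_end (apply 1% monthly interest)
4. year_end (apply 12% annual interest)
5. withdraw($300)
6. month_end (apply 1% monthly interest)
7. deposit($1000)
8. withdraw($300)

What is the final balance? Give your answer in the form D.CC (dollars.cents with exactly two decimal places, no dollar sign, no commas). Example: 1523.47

After 1 (deposit($1000)): balance=$1000.00 total_interest=$0.00
After 2 (deposit($100)): balance=$1100.00 total_interest=$0.00
After 3 (month_end (apply 1% monthly interest)): balance=$1111.00 total_interest=$11.00
After 4 (year_end (apply 12% annual interest)): balance=$1244.32 total_interest=$144.32
After 5 (withdraw($300)): balance=$944.32 total_interest=$144.32
After 6 (month_end (apply 1% monthly interest)): balance=$953.76 total_interest=$153.76
After 7 (deposit($1000)): balance=$1953.76 total_interest=$153.76
After 8 (withdraw($300)): balance=$1653.76 total_interest=$153.76

Answer: 1653.76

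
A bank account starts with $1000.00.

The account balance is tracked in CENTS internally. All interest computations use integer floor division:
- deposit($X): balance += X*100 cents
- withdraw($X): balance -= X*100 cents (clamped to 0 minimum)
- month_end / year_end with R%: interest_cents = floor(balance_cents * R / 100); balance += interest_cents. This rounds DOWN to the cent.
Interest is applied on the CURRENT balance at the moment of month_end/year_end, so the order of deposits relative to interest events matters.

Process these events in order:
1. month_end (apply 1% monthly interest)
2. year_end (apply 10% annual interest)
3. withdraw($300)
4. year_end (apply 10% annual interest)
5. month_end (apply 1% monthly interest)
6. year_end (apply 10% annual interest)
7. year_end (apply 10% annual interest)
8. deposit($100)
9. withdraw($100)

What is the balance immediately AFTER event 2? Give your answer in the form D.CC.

After 1 (month_end (apply 1% monthly interest)): balance=$1010.00 total_interest=$10.00
After 2 (year_end (apply 10% annual interest)): balance=$1111.00 total_interest=$111.00

Answer: 1111.00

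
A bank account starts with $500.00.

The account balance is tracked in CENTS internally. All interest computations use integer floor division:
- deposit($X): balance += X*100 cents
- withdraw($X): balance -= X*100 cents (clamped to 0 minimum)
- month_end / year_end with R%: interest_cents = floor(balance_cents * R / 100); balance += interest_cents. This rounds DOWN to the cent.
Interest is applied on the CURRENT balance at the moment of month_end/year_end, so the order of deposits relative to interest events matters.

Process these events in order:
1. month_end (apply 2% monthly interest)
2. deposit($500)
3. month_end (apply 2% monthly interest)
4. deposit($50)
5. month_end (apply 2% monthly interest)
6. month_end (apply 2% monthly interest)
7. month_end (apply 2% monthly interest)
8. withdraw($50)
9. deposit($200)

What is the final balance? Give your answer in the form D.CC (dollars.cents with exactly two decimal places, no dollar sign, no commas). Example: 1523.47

After 1 (month_end (apply 2% monthly interest)): balance=$510.00 total_interest=$10.00
After 2 (deposit($500)): balance=$1010.00 total_interest=$10.00
After 3 (month_end (apply 2% monthly interest)): balance=$1030.20 total_interest=$30.20
After 4 (deposit($50)): balance=$1080.20 total_interest=$30.20
After 5 (month_end (apply 2% monthly interest)): balance=$1101.80 total_interest=$51.80
After 6 (month_end (apply 2% monthly interest)): balance=$1123.83 total_interest=$73.83
After 7 (month_end (apply 2% monthly interest)): balance=$1146.30 total_interest=$96.30
After 8 (withdraw($50)): balance=$1096.30 total_interest=$96.30
After 9 (deposit($200)): balance=$1296.30 total_interest=$96.30

Answer: 1296.30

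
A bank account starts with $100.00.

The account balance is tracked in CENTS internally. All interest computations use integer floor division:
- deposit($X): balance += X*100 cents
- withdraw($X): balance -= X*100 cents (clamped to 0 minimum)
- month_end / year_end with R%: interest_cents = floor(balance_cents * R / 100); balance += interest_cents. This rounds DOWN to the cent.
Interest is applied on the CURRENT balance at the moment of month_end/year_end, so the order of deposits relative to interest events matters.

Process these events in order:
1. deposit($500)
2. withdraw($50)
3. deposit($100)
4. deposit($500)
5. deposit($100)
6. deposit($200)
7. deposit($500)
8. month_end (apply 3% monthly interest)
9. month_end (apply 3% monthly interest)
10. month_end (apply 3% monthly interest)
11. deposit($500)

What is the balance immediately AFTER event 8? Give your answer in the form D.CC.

Answer: 2008.50

Derivation:
After 1 (deposit($500)): balance=$600.00 total_interest=$0.00
After 2 (withdraw($50)): balance=$550.00 total_interest=$0.00
After 3 (deposit($100)): balance=$650.00 total_interest=$0.00
After 4 (deposit($500)): balance=$1150.00 total_interest=$0.00
After 5 (deposit($100)): balance=$1250.00 total_interest=$0.00
After 6 (deposit($200)): balance=$1450.00 total_interest=$0.00
After 7 (deposit($500)): balance=$1950.00 total_interest=$0.00
After 8 (month_end (apply 3% monthly interest)): balance=$2008.50 total_interest=$58.50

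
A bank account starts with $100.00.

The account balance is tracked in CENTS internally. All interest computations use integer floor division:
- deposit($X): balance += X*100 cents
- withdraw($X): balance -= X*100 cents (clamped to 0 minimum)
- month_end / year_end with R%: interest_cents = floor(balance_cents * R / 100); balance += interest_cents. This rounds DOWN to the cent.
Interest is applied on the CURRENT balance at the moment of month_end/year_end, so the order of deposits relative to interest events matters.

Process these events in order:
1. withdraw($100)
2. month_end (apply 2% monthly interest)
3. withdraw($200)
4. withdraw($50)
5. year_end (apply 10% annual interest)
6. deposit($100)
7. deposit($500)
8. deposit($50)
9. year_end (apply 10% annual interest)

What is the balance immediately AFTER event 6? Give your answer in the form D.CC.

Answer: 100.00

Derivation:
After 1 (withdraw($100)): balance=$0.00 total_interest=$0.00
After 2 (month_end (apply 2% monthly interest)): balance=$0.00 total_interest=$0.00
After 3 (withdraw($200)): balance=$0.00 total_interest=$0.00
After 4 (withdraw($50)): balance=$0.00 total_interest=$0.00
After 5 (year_end (apply 10% annual interest)): balance=$0.00 total_interest=$0.00
After 6 (deposit($100)): balance=$100.00 total_interest=$0.00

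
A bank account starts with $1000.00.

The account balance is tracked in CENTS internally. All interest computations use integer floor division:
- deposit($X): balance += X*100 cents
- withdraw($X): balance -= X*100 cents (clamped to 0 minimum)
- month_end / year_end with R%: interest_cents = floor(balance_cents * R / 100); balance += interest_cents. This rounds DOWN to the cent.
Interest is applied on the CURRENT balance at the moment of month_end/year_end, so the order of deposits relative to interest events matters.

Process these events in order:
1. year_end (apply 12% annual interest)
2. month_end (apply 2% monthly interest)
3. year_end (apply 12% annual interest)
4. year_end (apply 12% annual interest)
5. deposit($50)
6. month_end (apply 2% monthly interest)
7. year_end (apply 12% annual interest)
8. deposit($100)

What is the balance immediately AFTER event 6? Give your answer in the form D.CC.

Answer: 1512.67

Derivation:
After 1 (year_end (apply 12% annual interest)): balance=$1120.00 total_interest=$120.00
After 2 (month_end (apply 2% monthly interest)): balance=$1142.40 total_interest=$142.40
After 3 (year_end (apply 12% annual interest)): balance=$1279.48 total_interest=$279.48
After 4 (year_end (apply 12% annual interest)): balance=$1433.01 total_interest=$433.01
After 5 (deposit($50)): balance=$1483.01 total_interest=$433.01
After 6 (month_end (apply 2% monthly interest)): balance=$1512.67 total_interest=$462.67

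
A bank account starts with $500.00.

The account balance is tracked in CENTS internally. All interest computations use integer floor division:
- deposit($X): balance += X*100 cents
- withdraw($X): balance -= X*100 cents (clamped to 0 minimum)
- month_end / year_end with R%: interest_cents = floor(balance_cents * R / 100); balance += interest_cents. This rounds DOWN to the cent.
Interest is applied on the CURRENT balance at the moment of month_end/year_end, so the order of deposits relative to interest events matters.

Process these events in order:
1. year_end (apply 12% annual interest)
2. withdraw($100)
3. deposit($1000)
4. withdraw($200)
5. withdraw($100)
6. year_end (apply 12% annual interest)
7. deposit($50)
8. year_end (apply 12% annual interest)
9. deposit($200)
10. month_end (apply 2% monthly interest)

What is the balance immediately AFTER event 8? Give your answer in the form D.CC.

Answer: 1511.10

Derivation:
After 1 (year_end (apply 12% annual interest)): balance=$560.00 total_interest=$60.00
After 2 (withdraw($100)): balance=$460.00 total_interest=$60.00
After 3 (deposit($1000)): balance=$1460.00 total_interest=$60.00
After 4 (withdraw($200)): balance=$1260.00 total_interest=$60.00
After 5 (withdraw($100)): balance=$1160.00 total_interest=$60.00
After 6 (year_end (apply 12% annual interest)): balance=$1299.20 total_interest=$199.20
After 7 (deposit($50)): balance=$1349.20 total_interest=$199.20
After 8 (year_end (apply 12% annual interest)): balance=$1511.10 total_interest=$361.10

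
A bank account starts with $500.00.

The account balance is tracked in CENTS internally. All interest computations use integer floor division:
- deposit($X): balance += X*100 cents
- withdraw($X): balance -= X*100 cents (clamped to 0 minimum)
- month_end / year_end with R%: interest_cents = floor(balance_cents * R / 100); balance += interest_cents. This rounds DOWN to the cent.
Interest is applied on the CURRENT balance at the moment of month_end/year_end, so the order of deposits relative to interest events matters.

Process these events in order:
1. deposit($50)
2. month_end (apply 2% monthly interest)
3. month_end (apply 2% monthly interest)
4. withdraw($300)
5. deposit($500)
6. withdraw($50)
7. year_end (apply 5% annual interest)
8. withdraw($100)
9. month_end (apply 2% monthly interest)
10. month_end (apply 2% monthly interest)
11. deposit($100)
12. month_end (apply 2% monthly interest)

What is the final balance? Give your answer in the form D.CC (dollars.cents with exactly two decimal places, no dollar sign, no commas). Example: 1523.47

Answer: 800.60

Derivation:
After 1 (deposit($50)): balance=$550.00 total_interest=$0.00
After 2 (month_end (apply 2% monthly interest)): balance=$561.00 total_interest=$11.00
After 3 (month_end (apply 2% monthly interest)): balance=$572.22 total_interest=$22.22
After 4 (withdraw($300)): balance=$272.22 total_interest=$22.22
After 5 (deposit($500)): balance=$772.22 total_interest=$22.22
After 6 (withdraw($50)): balance=$722.22 total_interest=$22.22
After 7 (year_end (apply 5% annual interest)): balance=$758.33 total_interest=$58.33
After 8 (withdraw($100)): balance=$658.33 total_interest=$58.33
After 9 (month_end (apply 2% monthly interest)): balance=$671.49 total_interest=$71.49
After 10 (month_end (apply 2% monthly interest)): balance=$684.91 total_interest=$84.91
After 11 (deposit($100)): balance=$784.91 total_interest=$84.91
After 12 (month_end (apply 2% monthly interest)): balance=$800.60 total_interest=$100.60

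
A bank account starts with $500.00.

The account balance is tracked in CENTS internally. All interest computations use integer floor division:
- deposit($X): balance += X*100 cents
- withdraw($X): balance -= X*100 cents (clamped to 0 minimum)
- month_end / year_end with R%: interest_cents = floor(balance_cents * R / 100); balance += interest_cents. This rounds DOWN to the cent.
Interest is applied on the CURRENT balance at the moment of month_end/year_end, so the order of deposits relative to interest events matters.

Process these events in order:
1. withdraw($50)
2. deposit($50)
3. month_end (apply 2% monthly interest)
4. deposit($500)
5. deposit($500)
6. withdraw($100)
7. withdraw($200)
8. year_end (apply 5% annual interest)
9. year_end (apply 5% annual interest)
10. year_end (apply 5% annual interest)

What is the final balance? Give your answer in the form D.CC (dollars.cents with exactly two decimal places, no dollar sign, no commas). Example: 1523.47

Answer: 1400.72

Derivation:
After 1 (withdraw($50)): balance=$450.00 total_interest=$0.00
After 2 (deposit($50)): balance=$500.00 total_interest=$0.00
After 3 (month_end (apply 2% monthly interest)): balance=$510.00 total_interest=$10.00
After 4 (deposit($500)): balance=$1010.00 total_interest=$10.00
After 5 (deposit($500)): balance=$1510.00 total_interest=$10.00
After 6 (withdraw($100)): balance=$1410.00 total_interest=$10.00
After 7 (withdraw($200)): balance=$1210.00 total_interest=$10.00
After 8 (year_end (apply 5% annual interest)): balance=$1270.50 total_interest=$70.50
After 9 (year_end (apply 5% annual interest)): balance=$1334.02 total_interest=$134.02
After 10 (year_end (apply 5% annual interest)): balance=$1400.72 total_interest=$200.72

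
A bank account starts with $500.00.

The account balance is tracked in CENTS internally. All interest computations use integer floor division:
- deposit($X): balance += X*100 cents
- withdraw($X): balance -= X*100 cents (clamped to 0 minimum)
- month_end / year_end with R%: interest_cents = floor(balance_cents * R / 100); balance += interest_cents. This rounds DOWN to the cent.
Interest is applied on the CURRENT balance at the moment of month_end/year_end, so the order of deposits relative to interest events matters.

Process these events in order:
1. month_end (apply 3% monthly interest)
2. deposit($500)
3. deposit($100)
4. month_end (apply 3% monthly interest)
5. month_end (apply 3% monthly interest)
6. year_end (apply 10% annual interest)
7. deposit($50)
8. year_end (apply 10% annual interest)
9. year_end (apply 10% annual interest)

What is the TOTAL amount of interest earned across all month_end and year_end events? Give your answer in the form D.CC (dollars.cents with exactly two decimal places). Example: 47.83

After 1 (month_end (apply 3% monthly interest)): balance=$515.00 total_interest=$15.00
After 2 (deposit($500)): balance=$1015.00 total_interest=$15.00
After 3 (deposit($100)): balance=$1115.00 total_interest=$15.00
After 4 (month_end (apply 3% monthly interest)): balance=$1148.45 total_interest=$48.45
After 5 (month_end (apply 3% monthly interest)): balance=$1182.90 total_interest=$82.90
After 6 (year_end (apply 10% annual interest)): balance=$1301.19 total_interest=$201.19
After 7 (deposit($50)): balance=$1351.19 total_interest=$201.19
After 8 (year_end (apply 10% annual interest)): balance=$1486.30 total_interest=$336.30
After 9 (year_end (apply 10% annual interest)): balance=$1634.93 total_interest=$484.93

Answer: 484.93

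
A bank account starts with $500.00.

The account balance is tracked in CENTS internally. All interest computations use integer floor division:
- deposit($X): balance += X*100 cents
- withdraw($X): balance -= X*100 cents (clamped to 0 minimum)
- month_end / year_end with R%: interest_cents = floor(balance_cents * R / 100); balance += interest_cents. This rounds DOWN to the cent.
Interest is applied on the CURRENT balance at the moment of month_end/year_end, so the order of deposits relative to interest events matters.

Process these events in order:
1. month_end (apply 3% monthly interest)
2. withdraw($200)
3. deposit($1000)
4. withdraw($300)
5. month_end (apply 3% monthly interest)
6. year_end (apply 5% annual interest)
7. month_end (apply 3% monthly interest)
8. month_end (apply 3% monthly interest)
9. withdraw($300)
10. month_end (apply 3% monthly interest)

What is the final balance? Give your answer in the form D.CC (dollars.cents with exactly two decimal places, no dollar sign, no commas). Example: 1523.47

Answer: 890.49

Derivation:
After 1 (month_end (apply 3% monthly interest)): balance=$515.00 total_interest=$15.00
After 2 (withdraw($200)): balance=$315.00 total_interest=$15.00
After 3 (deposit($1000)): balance=$1315.00 total_interest=$15.00
After 4 (withdraw($300)): balance=$1015.00 total_interest=$15.00
After 5 (month_end (apply 3% monthly interest)): balance=$1045.45 total_interest=$45.45
After 6 (year_end (apply 5% annual interest)): balance=$1097.72 total_interest=$97.72
After 7 (month_end (apply 3% monthly interest)): balance=$1130.65 total_interest=$130.65
After 8 (month_end (apply 3% monthly interest)): balance=$1164.56 total_interest=$164.56
After 9 (withdraw($300)): balance=$864.56 total_interest=$164.56
After 10 (month_end (apply 3% monthly interest)): balance=$890.49 total_interest=$190.49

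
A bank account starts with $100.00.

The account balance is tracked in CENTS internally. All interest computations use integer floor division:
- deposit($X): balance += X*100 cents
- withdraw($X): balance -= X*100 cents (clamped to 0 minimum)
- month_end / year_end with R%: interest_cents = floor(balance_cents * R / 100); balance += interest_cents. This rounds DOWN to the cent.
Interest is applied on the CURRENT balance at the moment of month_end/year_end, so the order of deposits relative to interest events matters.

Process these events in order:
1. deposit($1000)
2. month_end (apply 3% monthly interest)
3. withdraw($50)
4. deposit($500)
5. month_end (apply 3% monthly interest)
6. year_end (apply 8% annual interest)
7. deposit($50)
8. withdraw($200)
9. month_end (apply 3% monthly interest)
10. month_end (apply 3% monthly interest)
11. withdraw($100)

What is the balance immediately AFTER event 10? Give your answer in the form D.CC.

Answer: 1709.01

Derivation:
After 1 (deposit($1000)): balance=$1100.00 total_interest=$0.00
After 2 (month_end (apply 3% monthly interest)): balance=$1133.00 total_interest=$33.00
After 3 (withdraw($50)): balance=$1083.00 total_interest=$33.00
After 4 (deposit($500)): balance=$1583.00 total_interest=$33.00
After 5 (month_end (apply 3% monthly interest)): balance=$1630.49 total_interest=$80.49
After 6 (year_end (apply 8% annual interest)): balance=$1760.92 total_interest=$210.92
After 7 (deposit($50)): balance=$1810.92 total_interest=$210.92
After 8 (withdraw($200)): balance=$1610.92 total_interest=$210.92
After 9 (month_end (apply 3% monthly interest)): balance=$1659.24 total_interest=$259.24
After 10 (month_end (apply 3% monthly interest)): balance=$1709.01 total_interest=$309.01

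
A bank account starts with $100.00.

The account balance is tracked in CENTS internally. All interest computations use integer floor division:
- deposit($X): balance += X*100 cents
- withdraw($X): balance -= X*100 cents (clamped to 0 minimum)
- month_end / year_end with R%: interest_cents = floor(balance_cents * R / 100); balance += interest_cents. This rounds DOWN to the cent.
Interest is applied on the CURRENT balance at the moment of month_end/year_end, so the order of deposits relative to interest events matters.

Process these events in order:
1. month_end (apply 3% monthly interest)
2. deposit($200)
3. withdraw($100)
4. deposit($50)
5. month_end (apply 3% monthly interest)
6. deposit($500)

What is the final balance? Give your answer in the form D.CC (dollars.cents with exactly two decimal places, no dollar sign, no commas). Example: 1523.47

Answer: 760.59

Derivation:
After 1 (month_end (apply 3% monthly interest)): balance=$103.00 total_interest=$3.00
After 2 (deposit($200)): balance=$303.00 total_interest=$3.00
After 3 (withdraw($100)): balance=$203.00 total_interest=$3.00
After 4 (deposit($50)): balance=$253.00 total_interest=$3.00
After 5 (month_end (apply 3% monthly interest)): balance=$260.59 total_interest=$10.59
After 6 (deposit($500)): balance=$760.59 total_interest=$10.59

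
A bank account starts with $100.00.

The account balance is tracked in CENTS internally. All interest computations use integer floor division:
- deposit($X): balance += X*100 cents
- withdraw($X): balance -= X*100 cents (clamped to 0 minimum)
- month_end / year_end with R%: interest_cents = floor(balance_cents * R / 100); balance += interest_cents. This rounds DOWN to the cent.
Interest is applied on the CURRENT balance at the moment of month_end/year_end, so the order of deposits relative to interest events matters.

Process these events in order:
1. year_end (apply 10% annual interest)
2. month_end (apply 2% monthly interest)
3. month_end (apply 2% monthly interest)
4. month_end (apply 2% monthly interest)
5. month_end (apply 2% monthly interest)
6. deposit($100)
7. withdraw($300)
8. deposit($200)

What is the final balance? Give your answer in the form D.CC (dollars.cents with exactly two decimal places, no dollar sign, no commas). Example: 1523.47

After 1 (year_end (apply 10% annual interest)): balance=$110.00 total_interest=$10.00
After 2 (month_end (apply 2% monthly interest)): balance=$112.20 total_interest=$12.20
After 3 (month_end (apply 2% monthly interest)): balance=$114.44 total_interest=$14.44
After 4 (month_end (apply 2% monthly interest)): balance=$116.72 total_interest=$16.72
After 5 (month_end (apply 2% monthly interest)): balance=$119.05 total_interest=$19.05
After 6 (deposit($100)): balance=$219.05 total_interest=$19.05
After 7 (withdraw($300)): balance=$0.00 total_interest=$19.05
After 8 (deposit($200)): balance=$200.00 total_interest=$19.05

Answer: 200.00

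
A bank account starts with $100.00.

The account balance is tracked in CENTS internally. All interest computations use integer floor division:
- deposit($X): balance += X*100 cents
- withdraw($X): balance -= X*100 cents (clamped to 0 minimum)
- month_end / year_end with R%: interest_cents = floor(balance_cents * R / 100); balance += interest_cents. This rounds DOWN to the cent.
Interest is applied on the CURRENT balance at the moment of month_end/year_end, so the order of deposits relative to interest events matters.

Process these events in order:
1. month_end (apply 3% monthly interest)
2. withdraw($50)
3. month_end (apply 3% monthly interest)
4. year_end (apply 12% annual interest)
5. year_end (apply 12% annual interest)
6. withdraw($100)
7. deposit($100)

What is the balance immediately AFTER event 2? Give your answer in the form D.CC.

After 1 (month_end (apply 3% monthly interest)): balance=$103.00 total_interest=$3.00
After 2 (withdraw($50)): balance=$53.00 total_interest=$3.00

Answer: 53.00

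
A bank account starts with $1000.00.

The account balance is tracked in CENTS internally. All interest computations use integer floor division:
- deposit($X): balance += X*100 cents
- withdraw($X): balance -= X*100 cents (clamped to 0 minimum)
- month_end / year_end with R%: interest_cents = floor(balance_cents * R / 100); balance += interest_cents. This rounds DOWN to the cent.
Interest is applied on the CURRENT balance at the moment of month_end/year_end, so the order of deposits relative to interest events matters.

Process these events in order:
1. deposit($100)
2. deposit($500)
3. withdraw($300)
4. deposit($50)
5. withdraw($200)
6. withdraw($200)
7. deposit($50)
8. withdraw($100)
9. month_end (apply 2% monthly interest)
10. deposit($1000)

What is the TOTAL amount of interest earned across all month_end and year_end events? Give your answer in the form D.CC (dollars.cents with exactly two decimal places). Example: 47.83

After 1 (deposit($100)): balance=$1100.00 total_interest=$0.00
After 2 (deposit($500)): balance=$1600.00 total_interest=$0.00
After 3 (withdraw($300)): balance=$1300.00 total_interest=$0.00
After 4 (deposit($50)): balance=$1350.00 total_interest=$0.00
After 5 (withdraw($200)): balance=$1150.00 total_interest=$0.00
After 6 (withdraw($200)): balance=$950.00 total_interest=$0.00
After 7 (deposit($50)): balance=$1000.00 total_interest=$0.00
After 8 (withdraw($100)): balance=$900.00 total_interest=$0.00
After 9 (month_end (apply 2% monthly interest)): balance=$918.00 total_interest=$18.00
After 10 (deposit($1000)): balance=$1918.00 total_interest=$18.00

Answer: 18.00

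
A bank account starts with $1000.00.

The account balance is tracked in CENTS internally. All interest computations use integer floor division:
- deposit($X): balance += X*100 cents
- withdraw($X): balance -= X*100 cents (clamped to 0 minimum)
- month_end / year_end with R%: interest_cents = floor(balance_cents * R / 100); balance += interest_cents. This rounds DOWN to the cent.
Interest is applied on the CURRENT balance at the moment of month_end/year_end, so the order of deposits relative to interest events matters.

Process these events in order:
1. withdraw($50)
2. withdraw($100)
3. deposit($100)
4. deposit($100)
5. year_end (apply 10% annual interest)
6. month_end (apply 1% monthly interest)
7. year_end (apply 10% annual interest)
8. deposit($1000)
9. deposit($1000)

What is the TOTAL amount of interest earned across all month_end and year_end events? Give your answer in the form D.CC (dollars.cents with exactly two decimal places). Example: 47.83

After 1 (withdraw($50)): balance=$950.00 total_interest=$0.00
After 2 (withdraw($100)): balance=$850.00 total_interest=$0.00
After 3 (deposit($100)): balance=$950.00 total_interest=$0.00
After 4 (deposit($100)): balance=$1050.00 total_interest=$0.00
After 5 (year_end (apply 10% annual interest)): balance=$1155.00 total_interest=$105.00
After 6 (month_end (apply 1% monthly interest)): balance=$1166.55 total_interest=$116.55
After 7 (year_end (apply 10% annual interest)): balance=$1283.20 total_interest=$233.20
After 8 (deposit($1000)): balance=$2283.20 total_interest=$233.20
After 9 (deposit($1000)): balance=$3283.20 total_interest=$233.20

Answer: 233.20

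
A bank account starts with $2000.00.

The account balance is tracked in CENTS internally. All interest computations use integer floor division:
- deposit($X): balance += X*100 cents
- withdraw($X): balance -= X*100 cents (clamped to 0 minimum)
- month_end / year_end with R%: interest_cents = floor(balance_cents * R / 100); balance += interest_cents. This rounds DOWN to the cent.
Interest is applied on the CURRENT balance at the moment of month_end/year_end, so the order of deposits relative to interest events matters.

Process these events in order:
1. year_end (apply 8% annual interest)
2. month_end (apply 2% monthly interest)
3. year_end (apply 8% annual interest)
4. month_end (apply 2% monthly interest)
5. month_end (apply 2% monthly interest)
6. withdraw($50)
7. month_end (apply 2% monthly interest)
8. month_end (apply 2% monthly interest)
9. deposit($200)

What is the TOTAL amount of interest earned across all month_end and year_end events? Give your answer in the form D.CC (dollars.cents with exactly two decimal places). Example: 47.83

After 1 (year_end (apply 8% annual interest)): balance=$2160.00 total_interest=$160.00
After 2 (month_end (apply 2% monthly interest)): balance=$2203.20 total_interest=$203.20
After 3 (year_end (apply 8% annual interest)): balance=$2379.45 total_interest=$379.45
After 4 (month_end (apply 2% monthly interest)): balance=$2427.03 total_interest=$427.03
After 5 (month_end (apply 2% monthly interest)): balance=$2475.57 total_interest=$475.57
After 6 (withdraw($50)): balance=$2425.57 total_interest=$475.57
After 7 (month_end (apply 2% monthly interest)): balance=$2474.08 total_interest=$524.08
After 8 (month_end (apply 2% monthly interest)): balance=$2523.56 total_interest=$573.56
After 9 (deposit($200)): balance=$2723.56 total_interest=$573.56

Answer: 573.56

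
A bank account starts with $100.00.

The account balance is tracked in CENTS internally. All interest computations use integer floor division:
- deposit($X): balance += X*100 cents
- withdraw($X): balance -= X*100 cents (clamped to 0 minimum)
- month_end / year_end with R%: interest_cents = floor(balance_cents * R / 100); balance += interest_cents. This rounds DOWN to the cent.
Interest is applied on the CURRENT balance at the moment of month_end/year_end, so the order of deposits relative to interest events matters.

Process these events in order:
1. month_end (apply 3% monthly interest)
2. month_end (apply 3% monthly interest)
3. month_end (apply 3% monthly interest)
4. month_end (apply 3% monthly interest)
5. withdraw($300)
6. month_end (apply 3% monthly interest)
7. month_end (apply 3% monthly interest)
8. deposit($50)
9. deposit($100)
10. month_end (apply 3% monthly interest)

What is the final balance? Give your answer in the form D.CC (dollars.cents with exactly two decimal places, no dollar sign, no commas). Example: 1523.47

Answer: 154.50

Derivation:
After 1 (month_end (apply 3% monthly interest)): balance=$103.00 total_interest=$3.00
After 2 (month_end (apply 3% monthly interest)): balance=$106.09 total_interest=$6.09
After 3 (month_end (apply 3% monthly interest)): balance=$109.27 total_interest=$9.27
After 4 (month_end (apply 3% monthly interest)): balance=$112.54 total_interest=$12.54
After 5 (withdraw($300)): balance=$0.00 total_interest=$12.54
After 6 (month_end (apply 3% monthly interest)): balance=$0.00 total_interest=$12.54
After 7 (month_end (apply 3% monthly interest)): balance=$0.00 total_interest=$12.54
After 8 (deposit($50)): balance=$50.00 total_interest=$12.54
After 9 (deposit($100)): balance=$150.00 total_interest=$12.54
After 10 (month_end (apply 3% monthly interest)): balance=$154.50 total_interest=$17.04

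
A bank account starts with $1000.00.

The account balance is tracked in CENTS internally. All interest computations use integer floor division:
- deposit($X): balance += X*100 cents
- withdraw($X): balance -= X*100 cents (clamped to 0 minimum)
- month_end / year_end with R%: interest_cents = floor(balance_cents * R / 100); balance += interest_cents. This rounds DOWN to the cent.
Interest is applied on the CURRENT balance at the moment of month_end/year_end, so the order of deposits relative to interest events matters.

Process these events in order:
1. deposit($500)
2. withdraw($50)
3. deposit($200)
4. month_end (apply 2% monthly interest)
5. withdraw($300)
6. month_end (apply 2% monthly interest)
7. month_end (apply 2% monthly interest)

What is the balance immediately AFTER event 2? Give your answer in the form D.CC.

After 1 (deposit($500)): balance=$1500.00 total_interest=$0.00
After 2 (withdraw($50)): balance=$1450.00 total_interest=$0.00

Answer: 1450.00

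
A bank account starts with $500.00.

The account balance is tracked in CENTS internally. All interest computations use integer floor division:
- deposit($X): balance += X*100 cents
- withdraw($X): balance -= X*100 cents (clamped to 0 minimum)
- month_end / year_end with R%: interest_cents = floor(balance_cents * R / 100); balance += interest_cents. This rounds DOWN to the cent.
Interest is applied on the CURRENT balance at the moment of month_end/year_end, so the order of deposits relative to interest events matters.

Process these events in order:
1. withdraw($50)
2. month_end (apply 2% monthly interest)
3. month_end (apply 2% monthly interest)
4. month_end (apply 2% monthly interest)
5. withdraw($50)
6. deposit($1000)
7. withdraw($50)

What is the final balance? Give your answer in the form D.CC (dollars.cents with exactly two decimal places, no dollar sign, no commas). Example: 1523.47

After 1 (withdraw($50)): balance=$450.00 total_interest=$0.00
After 2 (month_end (apply 2% monthly interest)): balance=$459.00 total_interest=$9.00
After 3 (month_end (apply 2% monthly interest)): balance=$468.18 total_interest=$18.18
After 4 (month_end (apply 2% monthly interest)): balance=$477.54 total_interest=$27.54
After 5 (withdraw($50)): balance=$427.54 total_interest=$27.54
After 6 (deposit($1000)): balance=$1427.54 total_interest=$27.54
After 7 (withdraw($50)): balance=$1377.54 total_interest=$27.54

Answer: 1377.54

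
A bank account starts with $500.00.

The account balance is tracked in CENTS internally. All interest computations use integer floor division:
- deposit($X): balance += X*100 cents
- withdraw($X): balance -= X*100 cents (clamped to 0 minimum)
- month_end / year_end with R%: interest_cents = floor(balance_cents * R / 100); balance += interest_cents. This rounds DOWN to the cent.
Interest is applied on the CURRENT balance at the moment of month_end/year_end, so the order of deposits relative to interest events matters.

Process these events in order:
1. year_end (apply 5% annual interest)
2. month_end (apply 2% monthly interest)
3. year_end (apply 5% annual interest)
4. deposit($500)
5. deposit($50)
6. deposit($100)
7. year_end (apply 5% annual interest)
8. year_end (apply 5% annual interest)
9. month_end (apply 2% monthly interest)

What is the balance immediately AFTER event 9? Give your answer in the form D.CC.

Answer: 1363.25

Derivation:
After 1 (year_end (apply 5% annual interest)): balance=$525.00 total_interest=$25.00
After 2 (month_end (apply 2% monthly interest)): balance=$535.50 total_interest=$35.50
After 3 (year_end (apply 5% annual interest)): balance=$562.27 total_interest=$62.27
After 4 (deposit($500)): balance=$1062.27 total_interest=$62.27
After 5 (deposit($50)): balance=$1112.27 total_interest=$62.27
After 6 (deposit($100)): balance=$1212.27 total_interest=$62.27
After 7 (year_end (apply 5% annual interest)): balance=$1272.88 total_interest=$122.88
After 8 (year_end (apply 5% annual interest)): balance=$1336.52 total_interest=$186.52
After 9 (month_end (apply 2% monthly interest)): balance=$1363.25 total_interest=$213.25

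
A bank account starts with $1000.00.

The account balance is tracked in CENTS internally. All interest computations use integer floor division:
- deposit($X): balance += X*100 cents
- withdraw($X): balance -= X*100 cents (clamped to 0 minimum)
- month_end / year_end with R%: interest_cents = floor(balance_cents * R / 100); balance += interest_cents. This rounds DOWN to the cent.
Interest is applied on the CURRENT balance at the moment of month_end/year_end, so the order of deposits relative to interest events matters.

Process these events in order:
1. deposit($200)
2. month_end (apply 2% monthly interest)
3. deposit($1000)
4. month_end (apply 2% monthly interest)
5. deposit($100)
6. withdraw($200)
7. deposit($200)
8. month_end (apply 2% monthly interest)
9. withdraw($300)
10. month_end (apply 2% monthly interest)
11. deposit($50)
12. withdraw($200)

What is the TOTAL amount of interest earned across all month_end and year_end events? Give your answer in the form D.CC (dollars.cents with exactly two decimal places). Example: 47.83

After 1 (deposit($200)): balance=$1200.00 total_interest=$0.00
After 2 (month_end (apply 2% monthly interest)): balance=$1224.00 total_interest=$24.00
After 3 (deposit($1000)): balance=$2224.00 total_interest=$24.00
After 4 (month_end (apply 2% monthly interest)): balance=$2268.48 total_interest=$68.48
After 5 (deposit($100)): balance=$2368.48 total_interest=$68.48
After 6 (withdraw($200)): balance=$2168.48 total_interest=$68.48
After 7 (deposit($200)): balance=$2368.48 total_interest=$68.48
After 8 (month_end (apply 2% monthly interest)): balance=$2415.84 total_interest=$115.84
After 9 (withdraw($300)): balance=$2115.84 total_interest=$115.84
After 10 (month_end (apply 2% monthly interest)): balance=$2158.15 total_interest=$158.15
After 11 (deposit($50)): balance=$2208.15 total_interest=$158.15
After 12 (withdraw($200)): balance=$2008.15 total_interest=$158.15

Answer: 158.15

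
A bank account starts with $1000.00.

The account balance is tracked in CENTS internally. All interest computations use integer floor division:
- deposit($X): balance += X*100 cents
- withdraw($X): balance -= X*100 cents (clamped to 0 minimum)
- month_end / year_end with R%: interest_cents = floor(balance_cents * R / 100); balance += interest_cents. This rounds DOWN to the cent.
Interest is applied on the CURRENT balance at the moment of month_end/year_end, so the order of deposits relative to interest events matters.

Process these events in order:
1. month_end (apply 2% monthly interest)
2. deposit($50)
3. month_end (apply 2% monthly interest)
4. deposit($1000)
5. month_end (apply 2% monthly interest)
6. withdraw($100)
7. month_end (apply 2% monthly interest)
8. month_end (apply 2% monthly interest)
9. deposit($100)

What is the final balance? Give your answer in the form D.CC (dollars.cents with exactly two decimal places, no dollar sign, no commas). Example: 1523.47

After 1 (month_end (apply 2% monthly interest)): balance=$1020.00 total_interest=$20.00
After 2 (deposit($50)): balance=$1070.00 total_interest=$20.00
After 3 (month_end (apply 2% monthly interest)): balance=$1091.40 total_interest=$41.40
After 4 (deposit($1000)): balance=$2091.40 total_interest=$41.40
After 5 (month_end (apply 2% monthly interest)): balance=$2133.22 total_interest=$83.22
After 6 (withdraw($100)): balance=$2033.22 total_interest=$83.22
After 7 (month_end (apply 2% monthly interest)): balance=$2073.88 total_interest=$123.88
After 8 (month_end (apply 2% monthly interest)): balance=$2115.35 total_interest=$165.35
After 9 (deposit($100)): balance=$2215.35 total_interest=$165.35

Answer: 2215.35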